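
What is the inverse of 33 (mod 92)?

53

Run the extended Euclidean algorithm:
92 = 2*33 + 26
33 = 1*26 + 7
26 = 3*7 + 5
7 = 1*5 + 2
5 = 2*2 + 1
2 = 2*1 + 0
gcd(33, 92) = 1, so the inverse exists.
Back-substitute for 1:
1 = 1*5 − 2*2
  = −2*7 + 3*5
  = 3*26 − 11*7
  = −11*33 + 14*26
  = 14*92 − 39*33
So 33⁻¹ ≡ −39 ≡ 53 (mod 92).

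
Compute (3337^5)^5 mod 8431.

6576

(3337)^5 ≡ 2032 (mod 8431)
(2032)^5 ≡ 6576 (mod 8431)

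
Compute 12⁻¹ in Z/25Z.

25 = 2·12 + 1
12 = 12·1 + 0
gcd(12, 25) = 1, so the inverse exists.
Back-substitute for 1:
1 = 1·25 − 2·12
So 12⁻¹ ≡ −2 ≡ 23 (mod 25).

23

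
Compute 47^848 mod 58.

Using repeated squaring:
848 in binary is 1101010000, i.e. 848 = 512 + 256 + 64 + 16.
47^1 ≡ 47 (mod 58)
47^2 ≡ 47^2 = 2209 ≡ 5 (mod 58)
47^4 ≡ 5^2 = 25 (mod 58)
47^8 ≡ 25^2 = 625 ≡ 45 (mod 58)
47^16 ≡ 45^2 = 2025 ≡ 53 (mod 58)
47^32 ≡ 53^2 = 2809 ≡ 25 (mod 58)
47^64 ≡ 25^2 = 625 ≡ 45 (mod 58)
47^128 ≡ 45^2 = 2025 ≡ 53 (mod 58)
47^256 ≡ 53^2 = 2809 ≡ 25 (mod 58)
47^512 ≡ 25^2 = 625 ≡ 45 (mod 58)
47^848 = 47^512 * 47^256 * 47^64 * 47^16 ≡ 45 * 25 * 45 * 53 (mod 58).
Accumulate the product:
45 * 25 = 1125 ≡ 23
23 * 45 = 1035 ≡ 49
49 * 53 = 2597 ≡ 45

45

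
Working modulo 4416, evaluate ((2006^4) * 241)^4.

(2006)^4 ≡ 1936 (mod 4416)
1936 * 241 = 466576 ≡ 2896 (mod 4416)
(2896)^4 ≡ 3328 (mod 4416)

3328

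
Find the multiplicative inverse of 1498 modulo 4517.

4517 = 3*1498 + 23
1498 = 65*23 + 3
23 = 7*3 + 2
3 = 1*2 + 1
2 = 2*1 + 0
gcd(1498, 4517) = 1, so the inverse exists.
Back-substitute for 1:
1 = 1*3 − 1*2
  = −1*23 + 8*3
  = 8*1498 − 521*23
  = −521*4517 + 1571*1498
So 1498⁻¹ ≡ 1571 (mod 4517).

1571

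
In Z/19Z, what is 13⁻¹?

19 = 1*13 + 6
13 = 2*6 + 1
6 = 6*1 + 0
gcd(13, 19) = 1, so the inverse exists.
Back-substitute for 1:
1 = 1*13 − 2*6
  = −2*19 + 3*13
So 13⁻¹ ≡ 3 (mod 19).

3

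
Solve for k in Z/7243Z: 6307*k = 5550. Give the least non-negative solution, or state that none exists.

gcd(6307, 7243) = 1, so a unique solution mod 7243 exists.
6307⁻¹ ≡ 6090 (mod 7243).
k ≡ 6090*5550 ≡ 3662 (mod 7243).

3662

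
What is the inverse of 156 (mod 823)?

153

By the extended Euclidean algorithm:
823 = 5×156 + 43
156 = 3×43 + 27
43 = 1×27 + 16
27 = 1×16 + 11
16 = 1×11 + 5
11 = 2×5 + 1
5 = 5×1 + 0
gcd(156, 823) = 1, so the inverse exists.
Back-substitute for 1:
1 = 1×11 − 2×5
  = −2×16 + 3×11
  = 3×27 − 5×16
  = −5×43 + 8×27
  = 8×156 − 29×43
  = −29×823 + 153×156
So 156⁻¹ ≡ 153 (mod 823).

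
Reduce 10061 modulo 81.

17

10061 = 124×81 + 17, so 10061 ≡ 17 (mod 81).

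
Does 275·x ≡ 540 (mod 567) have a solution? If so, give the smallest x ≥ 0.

270

gcd(275, 567) = 1, so a unique solution mod 567 exists.
275⁻¹ ≡ 200 (mod 567).
x ≡ 200·540 ≡ 270 (mod 567).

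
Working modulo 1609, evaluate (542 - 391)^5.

542 - 391 = 151
(151)^5 ≡ 302 (mod 1609)

302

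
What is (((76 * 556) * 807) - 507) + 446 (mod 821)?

296

76 * 556 = 42256 ≡ 385 (mod 821)
385 * 807 = 310695 ≡ 357 (mod 821)
357 - 507 = -150 ≡ 671 (mod 821)
671 + 446 = 1117 ≡ 296 (mod 821)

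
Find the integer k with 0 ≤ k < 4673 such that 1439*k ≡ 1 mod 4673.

1247

Run the extended Euclidean algorithm:
4673 = 3*1439 + 356
1439 = 4*356 + 15
356 = 23*15 + 11
15 = 1*11 + 4
11 = 2*4 + 3
4 = 1*3 + 1
3 = 3*1 + 0
gcd(1439, 4673) = 1, so the inverse exists.
Bézout: 1 = −384*4673 + 1247*1439.
So 1439⁻¹ ≡ 1247 (mod 4673).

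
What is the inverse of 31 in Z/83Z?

75

83 = 2×31 + 21
31 = 1×21 + 10
21 = 2×10 + 1
10 = 10×1 + 0
gcd(31, 83) = 1, so the inverse exists.
Back-substitute for 1:
1 = 1×21 − 2×10
  = −2×31 + 3×21
  = 3×83 − 8×31
So 31⁻¹ ≡ −8 ≡ 75 (mod 83).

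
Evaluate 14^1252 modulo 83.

By square-and-multiply:
1252 in binary is 10011100100, i.e. 1252 = 1024 + 128 + 64 + 32 + 4.
14^1 ≡ 14 (mod 83)
14^2 ≡ 14^2 = 196 ≡ 30 (mod 83)
14^4 ≡ 30^2 = 900 ≡ 70 (mod 83)
14^8 ≡ 70^2 = 4900 ≡ 3 (mod 83)
14^16 ≡ 3^2 = 9 (mod 83)
14^32 ≡ 9^2 = 81 (mod 83)
14^64 ≡ 81^2 = 6561 ≡ 4 (mod 83)
14^128 ≡ 4^2 = 16 (mod 83)
14^256 ≡ 16^2 = 256 ≡ 7 (mod 83)
14^512 ≡ 7^2 = 49 (mod 83)
14^1024 ≡ 49^2 = 2401 ≡ 77 (mod 83)
14^1252 = 14^1024 * 14^128 * 14^64 * 14^32 * 14^4 ≡ 77 * 16 * 4 * 81 * 70 (mod 83).
Accumulate the product:
77 * 16 = 1232 ≡ 70
70 * 4 = 280 ≡ 31
31 * 81 = 2511 ≡ 21
21 * 70 = 1470 ≡ 59

59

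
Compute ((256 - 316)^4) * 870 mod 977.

582

256 - 316 = -60 ≡ 917 (mod 977)
(917)^4 ≡ 95 (mod 977)
95 * 870 = 82650 ≡ 582 (mod 977)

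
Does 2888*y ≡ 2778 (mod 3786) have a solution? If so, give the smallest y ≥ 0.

gcd(2888, 3786) = 2, and 2 | 2778, so solutions exist.
Divide through by 2: 1444*y mod 1893 = 1389.
1444⁻¹ ≡ 1210 (mod 1893).
y ≡ 1210*1389 ≡ 1599 (mod 1893).
The smallest non-negative solution is y = 1599.

1599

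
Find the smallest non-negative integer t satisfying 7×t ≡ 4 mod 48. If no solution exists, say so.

gcd(7, 48) = 1, so a unique solution mod 48 exists.
7⁻¹ ≡ 7 (mod 48).
t ≡ 7×4 ≡ 28 (mod 48).

28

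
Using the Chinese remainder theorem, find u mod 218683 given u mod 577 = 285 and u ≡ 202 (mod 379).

577⁻¹ mod 379: 577·67 ≡ 1 (mod 379), so 577⁻¹ ≡ 67.
u = 285 + 577·((202 − 285)·67 mod 379) = 285 + 577·124 = 71833.
Check: 71833 mod 577 = 285, 71833 mod 379 = 202. ✓

71833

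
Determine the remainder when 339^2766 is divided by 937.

393

2766 in binary is 101011001110, i.e. 2766 = 2048 + 512 + 128 + 64 + 8 + 4 + 2.
339^1 ≡ 339 (mod 937)
339^2 ≡ 339^2 = 114921 ≡ 607 (mod 937)
339^4 ≡ 607^2 = 368449 ≡ 208 (mod 937)
339^8 ≡ 208^2 = 43264 ≡ 162 (mod 937)
339^16 ≡ 162^2 = 26244 ≡ 8 (mod 937)
339^32 ≡ 8^2 = 64 (mod 937)
339^64 ≡ 64^2 = 4096 ≡ 348 (mod 937)
339^128 ≡ 348^2 = 121104 ≡ 231 (mod 937)
339^256 ≡ 231^2 = 53361 ≡ 889 (mod 937)
339^512 ≡ 889^2 = 790321 ≡ 430 (mod 937)
339^1024 ≡ 430^2 = 184900 ≡ 311 (mod 937)
339^2048 ≡ 311^2 = 96721 ≡ 210 (mod 937)
339^2766 = 339^2048 × 339^512 × 339^128 × 339^64 × 339^8 × 339^4 × 339^2 ≡ 210 × 430 × 231 × 348 × 162 × 208 × 607 (mod 937).
Accumulate the product:
210 × 430 = 90300 ≡ 348
348 × 231 = 80388 ≡ 743
743 × 348 = 258564 ≡ 889
889 × 162 = 144018 ≡ 657
657 × 208 = 136656 ≡ 791
791 × 607 = 480137 ≡ 393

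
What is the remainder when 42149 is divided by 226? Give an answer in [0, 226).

42149 = 186*226 + 113, so 42149 ≡ 113 (mod 226).

113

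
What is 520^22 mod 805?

415

By square-and-multiply:
22 in binary is 10110, i.e. 22 = 16 + 4 + 2.
520^1 ≡ 520 (mod 805)
520^2 ≡ 520^2 = 270400 ≡ 725 (mod 805)
520^4 ≡ 725^2 = 525625 ≡ 765 (mod 805)
520^8 ≡ 765^2 = 585225 ≡ 795 (mod 805)
520^16 ≡ 795^2 = 632025 ≡ 100 (mod 805)
520^22 = 520^16 * 520^4 * 520^2 ≡ 100 * 765 * 725 (mod 805).
Accumulate the product:
100 * 765 = 76500 ≡ 25
25 * 725 = 18125 ≡ 415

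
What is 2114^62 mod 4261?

2114^1 ≡ 2114 (mod 4261)
2114^2 ≡ 2114^2 = 4468996 ≡ 3468 (mod 4261)
2114^4 ≡ 3468^2 = 12027024 ≡ 2482 (mod 4261)
2114^8 ≡ 2482^2 = 6160324 ≡ 3179 (mod 4261)
2114^16 ≡ 3179^2 = 10106041 ≡ 3210 (mod 4261)
2114^32 ≡ 3210^2 = 10304100 ≡ 1002 (mod 4261)
2114^62 = 2114^32 * 2114^16 * 2114^8 * 2114^4 * 2114^2 ≡ 1002 * 3210 * 3179 * 2482 * 3468 (mod 4261).
Accumulate the product:
1002 * 3210 = 3216420 ≡ 3626
3626 * 3179 = 11527054 ≡ 1049
1049 * 2482 = 2603618 ≡ 147
147 * 3468 = 509796 ≡ 2737

2737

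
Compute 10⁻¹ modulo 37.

26

By the extended Euclidean algorithm:
37 = 3·10 + 7
10 = 1·7 + 3
7 = 2·3 + 1
3 = 3·1 + 0
gcd(10, 37) = 1, so the inverse exists.
Back-substitute for 1:
1 = 1·7 − 2·3
  = −2·10 + 3·7
  = 3·37 − 11·10
So 10⁻¹ ≡ −11 ≡ 26 (mod 37).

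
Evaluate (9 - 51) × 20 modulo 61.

14

9 - 51 = -42 ≡ 19 (mod 61)
19 × 20 = 380 ≡ 14 (mod 61)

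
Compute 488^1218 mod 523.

1

Compute successive squares:
1218 in binary is 10011000010, i.e. 1218 = 1024 + 128 + 64 + 2.
488^1 ≡ 488 (mod 523)
488^2 ≡ 488^2 = 238144 ≡ 179 (mod 523)
488^4 ≡ 179^2 = 32041 ≡ 138 (mod 523)
488^8 ≡ 138^2 = 19044 ≡ 216 (mod 523)
488^16 ≡ 216^2 = 46656 ≡ 109 (mod 523)
488^32 ≡ 109^2 = 11881 ≡ 375 (mod 523)
488^64 ≡ 375^2 = 140625 ≡ 461 (mod 523)
488^128 ≡ 461^2 = 212521 ≡ 183 (mod 523)
488^256 ≡ 183^2 = 33489 ≡ 17 (mod 523)
488^512 ≡ 17^2 = 289 (mod 523)
488^1024 ≡ 289^2 = 83521 ≡ 364 (mod 523)
488^1218 = 488^1024 · 488^128 · 488^64 · 488^2 ≡ 364 · 183 · 461 · 179 (mod 523).
Accumulate the product:
364 · 183 = 66612 ≡ 191
191 · 461 = 88051 ≡ 187
187 · 179 = 33473 ≡ 1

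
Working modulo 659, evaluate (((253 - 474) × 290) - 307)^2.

253 - 474 = -221 ≡ 438 (mod 659)
438 × 290 = 127020 ≡ 492 (mod 659)
492 - 307 = 185
(185)^2 ≡ 616 (mod 659)

616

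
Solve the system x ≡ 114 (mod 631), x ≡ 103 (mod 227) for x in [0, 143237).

20306

631⁻¹ mod 227: 631·59 ≡ 1 (mod 227), so 631⁻¹ ≡ 59.
x = 114 + 631·((103 − 114)·59 mod 227) = 114 + 631·32 = 20306.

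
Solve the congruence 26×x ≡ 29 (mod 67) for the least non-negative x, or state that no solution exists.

14

gcd(26, 67) = 1, so a unique solution mod 67 exists.
26⁻¹ ≡ 49 (mod 67).
x ≡ 49×29 ≡ 14 (mod 67).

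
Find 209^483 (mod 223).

27

483 in binary is 111100011, i.e. 483 = 256 + 128 + 64 + 32 + 2 + 1.
209^1 ≡ 209 (mod 223)
209^2 ≡ 209^2 = 43681 ≡ 196 (mod 223)
209^4 ≡ 196^2 = 38416 ≡ 60 (mod 223)
209^8 ≡ 60^2 = 3600 ≡ 32 (mod 223)
209^16 ≡ 32^2 = 1024 ≡ 132 (mod 223)
209^32 ≡ 132^2 = 17424 ≡ 30 (mod 223)
209^64 ≡ 30^2 = 900 ≡ 8 (mod 223)
209^128 ≡ 8^2 = 64 (mod 223)
209^256 ≡ 64^2 = 4096 ≡ 82 (mod 223)
209^483 = 209^256 × 209^128 × 209^64 × 209^32 × 209^2 × 209^1 ≡ 82 × 64 × 8 × 30 × 196 × 209 (mod 223).
Accumulate the product:
82 × 64 = 5248 ≡ 119
119 × 8 = 952 ≡ 60
60 × 30 = 1800 ≡ 16
16 × 196 = 3136 ≡ 14
14 × 209 = 2926 ≡ 27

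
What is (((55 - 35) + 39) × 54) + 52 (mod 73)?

26

55 - 35 = 20
20 + 39 = 59
59 × 54 = 3186 ≡ 47 (mod 73)
47 + 52 = 99 ≡ 26 (mod 73)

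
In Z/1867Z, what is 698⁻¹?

329

Apply the Euclidean algorithm and back-substitute:
1867 = 2×698 + 471
698 = 1×471 + 227
471 = 2×227 + 17
227 = 13×17 + 6
17 = 2×6 + 5
6 = 1×5 + 1
5 = 5×1 + 0
gcd(698, 1867) = 1, so the inverse exists.
Back-substitute for 1:
1 = 1×6 − 1×5
  = −1×17 + 3×6
  = 3×227 − 40×17
  = −40×471 + 83×227
  = 83×698 − 123×471
  = −123×1867 + 329×698
So 698⁻¹ ≡ 329 (mod 1867).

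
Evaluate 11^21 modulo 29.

Compute successive squares:
21 in binary is 10101, i.e. 21 = 16 + 4 + 1.
11^1 ≡ 11 (mod 29)
11^2 ≡ 11^2 = 121 ≡ 5 (mod 29)
11^4 ≡ 5^2 = 25 (mod 29)
11^8 ≡ 25^2 = 625 ≡ 16 (mod 29)
11^16 ≡ 16^2 = 256 ≡ 24 (mod 29)
11^21 = 11^16 × 11^4 × 11^1 ≡ 24 × 25 × 11 (mod 29).
Accumulate the product:
24 × 25 = 600 ≡ 20
20 × 11 = 220 ≡ 17

17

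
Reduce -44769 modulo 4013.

-44769 = -12*4013 + 3387, so -44769 ≡ 3387 (mod 4013).

3387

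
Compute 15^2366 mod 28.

1

By square-and-multiply:
2366 in binary is 100100111110, i.e. 2366 = 2048 + 256 + 32 + 16 + 8 + 4 + 2.
15^1 ≡ 15 (mod 28)
15^2 ≡ 15^2 = 225 ≡ 1 (mod 28)
15^4 ≡ 1^2 = 1 (mod 28)
15^8 ≡ 1^2 = 1 (mod 28)
15^16 ≡ 1^2 = 1 (mod 28)
15^32 ≡ 1^2 = 1 (mod 28)
15^64 ≡ 1^2 = 1 (mod 28)
15^128 ≡ 1^2 = 1 (mod 28)
15^256 ≡ 1^2 = 1 (mod 28)
15^512 ≡ 1^2 = 1 (mod 28)
15^1024 ≡ 1^2 = 1 (mod 28)
15^2048 ≡ 1^2 = 1 (mod 28)
15^2366 = 15^2048 × 15^256 × 15^32 × 15^16 × 15^8 × 15^4 × 15^2 ≡ 1 × 1 × 1 × 1 × 1 × 1 × 1 (mod 28).
Accumulate the product:
1 × 1 = 1
1 × 1 = 1
1 × 1 = 1
1 × 1 = 1
1 × 1 = 1
1 × 1 = 1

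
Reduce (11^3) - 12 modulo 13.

6

(11)^3 ≡ 5 (mod 13)
5 - 12 = -7 ≡ 6 (mod 13)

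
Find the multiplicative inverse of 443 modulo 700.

Run the extended Euclidean algorithm:
700 = 1·443 + 257
443 = 1·257 + 186
257 = 1·186 + 71
186 = 2·71 + 44
71 = 1·44 + 27
44 = 1·27 + 17
27 = 1·17 + 10
17 = 1·10 + 7
10 = 1·7 + 3
7 = 2·3 + 1
3 = 3·1 + 0
gcd(443, 700) = 1, so the inverse exists.
Bézout: 1 = −131·700 + 207·443.
So 443⁻¹ ≡ 207 (mod 700).

207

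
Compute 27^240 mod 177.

240 in binary is 11110000, i.e. 240 = 128 + 64 + 32 + 16.
27^1 ≡ 27 (mod 177)
27^2 ≡ 27^2 = 729 ≡ 21 (mod 177)
27^4 ≡ 21^2 = 441 ≡ 87 (mod 177)
27^8 ≡ 87^2 = 7569 ≡ 135 (mod 177)
27^16 ≡ 135^2 = 18225 ≡ 171 (mod 177)
27^32 ≡ 171^2 = 29241 ≡ 36 (mod 177)
27^64 ≡ 36^2 = 1296 ≡ 57 (mod 177)
27^128 ≡ 57^2 = 3249 ≡ 63 (mod 177)
27^240 = 27^128 · 27^64 · 27^32 · 27^16 ≡ 63 · 57 · 36 · 171 (mod 177).
Accumulate the product:
63 · 57 = 3591 ≡ 51
51 · 36 = 1836 ≡ 66
66 · 171 = 11286 ≡ 135

135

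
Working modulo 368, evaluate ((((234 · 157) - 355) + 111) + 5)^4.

177

234 · 157 = 36738 ≡ 306 (mod 368)
306 - 355 = -49 ≡ 319 (mod 368)
319 + 111 = 430 ≡ 62 (mod 368)
62 + 5 = 67
(67)^4 ≡ 177 (mod 368)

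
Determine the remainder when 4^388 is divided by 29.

388 in binary is 110000100, i.e. 388 = 256 + 128 + 4.
4^1 ≡ 4 (mod 29)
4^2 ≡ 4^2 = 16 (mod 29)
4^4 ≡ 16^2 = 256 ≡ 24 (mod 29)
4^8 ≡ 24^2 = 576 ≡ 25 (mod 29)
4^16 ≡ 25^2 = 625 ≡ 16 (mod 29)
4^32 ≡ 16^2 = 256 ≡ 24 (mod 29)
4^64 ≡ 24^2 = 576 ≡ 25 (mod 29)
4^128 ≡ 25^2 = 625 ≡ 16 (mod 29)
4^256 ≡ 16^2 = 256 ≡ 24 (mod 29)
4^388 = 4^256 × 4^128 × 4^4 ≡ 24 × 16 × 24 (mod 29).
Accumulate the product:
24 × 16 = 384 ≡ 7
7 × 24 = 168 ≡ 23

23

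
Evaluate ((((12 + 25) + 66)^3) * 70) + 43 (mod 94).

31

12 + 25 = 37
37 + 66 = 103 ≡ 9 (mod 94)
(9)^3 ≡ 71 (mod 94)
71 * 70 = 4970 ≡ 82 (mod 94)
82 + 43 = 125 ≡ 31 (mod 94)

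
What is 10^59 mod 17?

Using repeated squaring:
10^1 ≡ 10 (mod 17)
10^2 ≡ 10^2 = 100 ≡ 15 (mod 17)
10^4 ≡ 15^2 = 225 ≡ 4 (mod 17)
10^8 ≡ 4^2 = 16 (mod 17)
10^16 ≡ 16^2 = 256 ≡ 1 (mod 17)
10^32 ≡ 1^2 = 1 (mod 17)
10^59 = 10^32 · 10^16 · 10^8 · 10^2 · 10^1 ≡ 1 · 1 · 16 · 15 · 10 (mod 17).
Accumulate the product:
1 · 1 = 1
1 · 16 = 16
16 · 15 = 240 ≡ 2
2 · 10 = 20 ≡ 3

3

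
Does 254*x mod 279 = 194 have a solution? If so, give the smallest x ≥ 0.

gcd(254, 279) = 1, so a unique solution mod 279 exists.
254⁻¹ ≡ 212 (mod 279).
x ≡ 212*194 ≡ 115 (mod 279).

115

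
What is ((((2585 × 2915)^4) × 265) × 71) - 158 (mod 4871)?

1999

2585 × 2915 = 7535275 ≡ 4709 (mod 4871)
(4709)^4 ≡ 2749 (mod 4871)
2749 × 265 = 728485 ≡ 2706 (mod 4871)
2706 × 71 = 192126 ≡ 2157 (mod 4871)
2157 - 158 = 1999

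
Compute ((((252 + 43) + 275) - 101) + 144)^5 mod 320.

252 + 43 = 295
295 + 275 = 570 ≡ 250 (mod 320)
250 - 101 = 149
149 + 144 = 293
(293)^5 ≡ 213 (mod 320)

213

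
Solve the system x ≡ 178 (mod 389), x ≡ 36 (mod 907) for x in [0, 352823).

159668

389⁻¹ mod 907: 389×457 ≡ 1 (mod 907), so 389⁻¹ ≡ 457.
x = 178 + 389×((36 − 178)×457 mod 907) = 178 + 389×410 = 159668.
Check: 159668 mod 389 = 178, 159668 mod 907 = 36. ✓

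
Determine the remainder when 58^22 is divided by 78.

By square-and-multiply:
22 in binary is 10110, i.e. 22 = 16 + 4 + 2.
58^1 ≡ 58 (mod 78)
58^2 ≡ 58^2 = 3364 ≡ 10 (mod 78)
58^4 ≡ 10^2 = 100 ≡ 22 (mod 78)
58^8 ≡ 22^2 = 484 ≡ 16 (mod 78)
58^16 ≡ 16^2 = 256 ≡ 22 (mod 78)
58^22 = 58^16 * 58^4 * 58^2 ≡ 22 * 22 * 10 (mod 78).
Accumulate the product:
22 * 22 = 484 ≡ 16
16 * 10 = 160 ≡ 4

4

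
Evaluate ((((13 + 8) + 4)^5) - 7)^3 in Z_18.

13 + 8 = 21 ≡ 3 (mod 18)
3 + 4 = 7
(7)^5 ≡ 13 (mod 18)
13 - 7 = 6
(6)^3 ≡ 0 (mod 18)

0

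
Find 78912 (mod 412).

78912 = 191·412 + 220, so 78912 ≡ 220 (mod 412).

220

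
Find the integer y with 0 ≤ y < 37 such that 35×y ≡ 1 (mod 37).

18

By the extended Euclidean algorithm:
37 = 1×35 + 2
35 = 17×2 + 1
2 = 2×1 + 0
gcd(35, 37) = 1, so the inverse exists.
Back-substitute for 1:
1 = 1×35 − 17×2
  = −17×37 + 18×35
So 35⁻¹ ≡ 18 (mod 37).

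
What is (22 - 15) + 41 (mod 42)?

22 - 15 = 7
7 + 41 = 48 ≡ 6 (mod 42)

6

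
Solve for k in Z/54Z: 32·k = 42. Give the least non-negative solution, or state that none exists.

gcd(32, 54) = 2, and 2 | 42, so solutions exist.
Divide through by 2: 16·k ≡ 21 (mod 27).
16⁻¹ ≡ 22 (mod 27).
k ≡ 22·21 ≡ 3 (mod 27).
The smallest non-negative solution is k = 3.

3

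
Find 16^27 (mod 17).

Using repeated squaring:
27 in binary is 11011, i.e. 27 = 16 + 8 + 2 + 1.
16^1 ≡ 16 (mod 17)
16^2 ≡ 16^2 = 256 ≡ 1 (mod 17)
16^4 ≡ 1^2 = 1 (mod 17)
16^8 ≡ 1^2 = 1 (mod 17)
16^16 ≡ 1^2 = 1 (mod 17)
16^27 = 16^16 × 16^8 × 16^2 × 16^1 ≡ 1 × 1 × 1 × 16 (mod 17).
Accumulate the product:
1 × 1 = 1
1 × 1 = 1
1 × 16 = 16

16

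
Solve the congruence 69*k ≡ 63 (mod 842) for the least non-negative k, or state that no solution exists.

gcd(69, 842) = 1, so a unique solution mod 842 exists.
69⁻¹ ≡ 781 (mod 842).
k ≡ 781*63 ≡ 367 (mod 842).

367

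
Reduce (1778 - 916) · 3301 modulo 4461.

3805

1778 - 916 = 862
862 · 3301 = 2845462 ≡ 3805 (mod 4461)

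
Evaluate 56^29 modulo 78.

62

56^1 ≡ 56 (mod 78)
56^2 ≡ 56^2 = 3136 ≡ 16 (mod 78)
56^4 ≡ 16^2 = 256 ≡ 22 (mod 78)
56^8 ≡ 22^2 = 484 ≡ 16 (mod 78)
56^16 ≡ 16^2 = 256 ≡ 22 (mod 78)
56^29 = 56^16 * 56^8 * 56^4 * 56^1 ≡ 22 * 16 * 22 * 56 (mod 78).
Accumulate the product:
22 * 16 = 352 ≡ 40
40 * 22 = 880 ≡ 22
22 * 56 = 1232 ≡ 62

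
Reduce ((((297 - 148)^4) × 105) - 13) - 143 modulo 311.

297 - 148 = 149
(149)^4 ≡ 94 (mod 311)
94 × 105 = 9870 ≡ 229 (mod 311)
229 - 13 = 216
216 - 143 = 73

73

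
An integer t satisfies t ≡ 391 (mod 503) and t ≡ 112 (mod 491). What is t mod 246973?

503⁻¹ mod 491: 503×41 ≡ 1 (mod 491), so 503⁻¹ ≡ 41.
t = 391 + 503×((112 − 391)×41 mod 491) = 391 + 503×345 = 173926.
Check: 173926 mod 503 = 391, 173926 mod 491 = 112. ✓

173926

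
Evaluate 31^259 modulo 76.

31

259 in binary is 100000011, i.e. 259 = 256 + 2 + 1.
31^1 ≡ 31 (mod 76)
31^2 ≡ 31^2 = 961 ≡ 49 (mod 76)
31^4 ≡ 49^2 = 2401 ≡ 45 (mod 76)
31^8 ≡ 45^2 = 2025 ≡ 49 (mod 76)
31^16 ≡ 49^2 = 2401 ≡ 45 (mod 76)
31^32 ≡ 45^2 = 2025 ≡ 49 (mod 76)
31^64 ≡ 49^2 = 2401 ≡ 45 (mod 76)
31^128 ≡ 45^2 = 2025 ≡ 49 (mod 76)
31^256 ≡ 49^2 = 2401 ≡ 45 (mod 76)
31^259 = 31^256 × 31^2 × 31^1 ≡ 45 × 49 × 31 (mod 76).
Accumulate the product:
45 × 49 = 2205 ≡ 1
1 × 31 = 31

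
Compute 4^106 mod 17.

By square-and-multiply:
106 in binary is 1101010, i.e. 106 = 64 + 32 + 8 + 2.
4^1 ≡ 4 (mod 17)
4^2 ≡ 4^2 = 16 (mod 17)
4^4 ≡ 16^2 = 256 ≡ 1 (mod 17)
4^8 ≡ 1^2 = 1 (mod 17)
4^16 ≡ 1^2 = 1 (mod 17)
4^32 ≡ 1^2 = 1 (mod 17)
4^64 ≡ 1^2 = 1 (mod 17)
4^106 = 4^64 * 4^32 * 4^8 * 4^2 ≡ 1 * 1 * 1 * 16 (mod 17).
Accumulate the product:
1 * 1 = 1
1 * 1 = 1
1 * 16 = 16

16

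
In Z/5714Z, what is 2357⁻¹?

By the extended Euclidean algorithm:
5714 = 2*2357 + 1000
2357 = 2*1000 + 357
1000 = 2*357 + 286
357 = 1*286 + 71
286 = 4*71 + 2
71 = 35*2 + 1
2 = 2*1 + 0
gcd(2357, 5714) = 1, so the inverse exists.
Back-substitute for 1:
1 = 1*71 − 35*2
  = −35*286 + 141*71
  = 141*357 − 176*286
  = −176*1000 + 493*357
  = 493*2357 − 1162*1000
  = −1162*5714 + 2817*2357
So 2357⁻¹ ≡ 2817 (mod 5714).

2817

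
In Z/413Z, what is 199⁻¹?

110

Apply the Euclidean algorithm and back-substitute:
413 = 2*199 + 15
199 = 13*15 + 4
15 = 3*4 + 3
4 = 1*3 + 1
3 = 3*1 + 0
gcd(199, 413) = 1, so the inverse exists.
Back-substitute for 1:
1 = 1*4 − 1*3
  = −1*15 + 4*4
  = 4*199 − 53*15
  = −53*413 + 110*199
So 199⁻¹ ≡ 110 (mod 413).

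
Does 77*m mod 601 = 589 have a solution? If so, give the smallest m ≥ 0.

gcd(77, 601) = 1, so a unique solution mod 601 exists.
77⁻¹ ≡ 281 (mod 601).
m ≡ 281*589 ≡ 234 (mod 601).

234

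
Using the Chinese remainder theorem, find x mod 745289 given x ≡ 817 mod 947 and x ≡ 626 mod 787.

619208

947⁻¹ mod 787: 947×182 ≡ 1 (mod 787), so 947⁻¹ ≡ 182.
x = 817 + 947×((626 − 817)×182 mod 787) = 817 + 947×653 = 619208.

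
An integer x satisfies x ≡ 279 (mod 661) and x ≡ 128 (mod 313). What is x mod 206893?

661⁻¹ mod 313: 661*161 ≡ 1 (mod 313), so 661⁻¹ ≡ 161.
x = 279 + 661*((128 − 279)*161 mod 313) = 279 + 661*103 = 68362.

68362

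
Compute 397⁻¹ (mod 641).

Apply the Euclidean algorithm and back-substitute:
641 = 1·397 + 244
397 = 1·244 + 153
244 = 1·153 + 91
153 = 1·91 + 62
91 = 1·62 + 29
62 = 2·29 + 4
29 = 7·4 + 1
4 = 4·1 + 0
gcd(397, 641) = 1, so the inverse exists.
Bézout: 1 = 96·641 − 155·397.
So 397⁻¹ ≡ −155 ≡ 486 (mod 641).

486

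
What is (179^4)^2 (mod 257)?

68

(179)^4 ≡ 117 (mod 257)
(117)^2 ≡ 68 (mod 257)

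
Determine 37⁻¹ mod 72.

Apply the Euclidean algorithm and back-substitute:
72 = 1×37 + 35
37 = 1×35 + 2
35 = 17×2 + 1
2 = 2×1 + 0
gcd(37, 72) = 1, so the inverse exists.
Bézout: 1 = 18×72 − 35×37.
So 37⁻¹ ≡ −35 ≡ 37 (mod 72).

37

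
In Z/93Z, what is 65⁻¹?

83

93 = 1·65 + 28
65 = 2·28 + 9
28 = 3·9 + 1
9 = 9·1 + 0
gcd(65, 93) = 1, so the inverse exists.
Bézout: 1 = 7·93 − 10·65.
So 65⁻¹ ≡ −10 ≡ 83 (mod 93).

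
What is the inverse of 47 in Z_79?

Run the extended Euclidean algorithm:
79 = 1×47 + 32
47 = 1×32 + 15
32 = 2×15 + 2
15 = 7×2 + 1
2 = 2×1 + 0
gcd(47, 79) = 1, so the inverse exists.
Bézout: 1 = −22×79 + 37×47.
So 47⁻¹ ≡ 37 (mod 79).

37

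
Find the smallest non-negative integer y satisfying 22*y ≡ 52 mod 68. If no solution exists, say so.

gcd(22, 68) = 2, and 2 | 52, so solutions exist.
Divide through by 2: 11*y ≡ 26 mod 34.
11⁻¹ ≡ 31 (mod 34).
y ≡ 31*26 ≡ 24 (mod 34).
The smallest non-negative solution is y = 24.

24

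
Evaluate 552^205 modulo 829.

Compute successive squares:
205 in binary is 11001101, i.e. 205 = 128 + 64 + 8 + 4 + 1.
552^1 ≡ 552 (mod 829)
552^2 ≡ 552^2 = 304704 ≡ 461 (mod 829)
552^4 ≡ 461^2 = 212521 ≡ 297 (mod 829)
552^8 ≡ 297^2 = 88209 ≡ 335 (mod 829)
552^16 ≡ 335^2 = 112225 ≡ 310 (mod 829)
552^32 ≡ 310^2 = 96100 ≡ 765 (mod 829)
552^64 ≡ 765^2 = 585225 ≡ 780 (mod 829)
552^128 ≡ 780^2 = 608400 ≡ 743 (mod 829)
552^205 = 552^128 * 552^64 * 552^8 * 552^4 * 552^1 ≡ 743 * 780 * 335 * 297 * 552 (mod 829).
Accumulate the product:
743 * 780 = 579540 ≡ 69
69 * 335 = 23115 ≡ 732
732 * 297 = 217404 ≡ 206
206 * 552 = 113712 ≡ 139

139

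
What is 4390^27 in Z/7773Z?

Using repeated squaring:
27 in binary is 11011, i.e. 27 = 16 + 8 + 2 + 1.
4390^1 ≡ 4390 (mod 7773)
4390^2 ≡ 4390^2 = 19272100 ≡ 2833 (mod 7773)
4390^4 ≡ 2833^2 = 8025889 ≡ 4153 (mod 7773)
4390^8 ≡ 4153^2 = 17247409 ≡ 6895 (mod 7773)
4390^16 ≡ 6895^2 = 47541025 ≡ 1357 (mod 7773)
4390^27 = 4390^16 · 4390^8 · 4390^2 · 4390^1 ≡ 1357 · 6895 · 2833 · 4390 (mod 7773).
Accumulate the product:
1357 · 6895 = 9356515 ≡ 5596
5596 · 2833 = 15853468 ≡ 4321
4321 · 4390 = 18969190 ≡ 3070

3070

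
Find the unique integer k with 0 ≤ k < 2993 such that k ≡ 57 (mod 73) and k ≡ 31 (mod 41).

933

73⁻¹ mod 41: 73×9 ≡ 1 (mod 41), so 73⁻¹ ≡ 9.
k = 57 + 73×((31 − 57)×9 mod 41) = 57 + 73×12 = 933.
Check: 933 mod 73 = 57, 933 mod 41 = 31. ✓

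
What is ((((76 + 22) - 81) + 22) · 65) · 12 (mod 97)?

59

76 + 22 = 98 ≡ 1 (mod 97)
1 - 81 = -80 ≡ 17 (mod 97)
17 + 22 = 39
39 · 65 = 2535 ≡ 13 (mod 97)
13 · 12 = 156 ≡ 59 (mod 97)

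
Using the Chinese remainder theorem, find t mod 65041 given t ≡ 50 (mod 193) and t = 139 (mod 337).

61810

193⁻¹ mod 337: 193·227 ≡ 1 (mod 337), so 193⁻¹ ≡ 227.
t = 50 + 193·((139 − 50)·227 mod 337) = 50 + 193·320 = 61810.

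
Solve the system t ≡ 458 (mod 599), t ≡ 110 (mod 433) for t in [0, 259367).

599⁻¹ mod 433: 599×60 ≡ 1 (mod 433), so 599⁻¹ ≡ 60.
t = 458 + 599×((110 − 458)×60 mod 433) = 458 + 599×337 = 202321.
Check: 202321 mod 599 = 458, 202321 mod 433 = 110. ✓

202321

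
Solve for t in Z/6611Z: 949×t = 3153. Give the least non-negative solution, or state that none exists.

4615

gcd(949, 6611) = 1, so a unique solution mod 6611 exists.
949⁻¹ ≡ 620 (mod 6611).
t ≡ 620×3153 ≡ 4615 (mod 6611).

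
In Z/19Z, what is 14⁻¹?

15

Apply the Euclidean algorithm and back-substitute:
19 = 1*14 + 5
14 = 2*5 + 4
5 = 1*4 + 1
4 = 4*1 + 0
gcd(14, 19) = 1, so the inverse exists.
Back-substitute for 1:
1 = 1*5 − 1*4
  = −1*14 + 3*5
  = 3*19 − 4*14
So 14⁻¹ ≡ −4 ≡ 15 (mod 19).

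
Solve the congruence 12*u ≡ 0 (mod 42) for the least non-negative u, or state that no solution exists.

0

gcd(12, 42) = 6, and 6 | 0, so solutions exist.
Divide through by 6: 2*u ≡ 0 mod 7.
2⁻¹ ≡ 4 (mod 7).
u ≡ 4*0 ≡ 0 (mod 7).
The smallest non-negative solution is u = 0.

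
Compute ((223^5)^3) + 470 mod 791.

77

(223)^5 ≡ 209 (mod 791)
(209)^3 ≡ 398 (mod 791)
398 + 470 = 868 ≡ 77 (mod 791)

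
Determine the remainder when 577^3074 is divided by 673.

126

3074 in binary is 110000000010, i.e. 3074 = 2048 + 1024 + 2.
577^1 ≡ 577 (mod 673)
577^2 ≡ 577^2 = 332929 ≡ 467 (mod 673)
577^4 ≡ 467^2 = 218089 ≡ 37 (mod 673)
577^8 ≡ 37^2 = 1369 ≡ 23 (mod 673)
577^16 ≡ 23^2 = 529 (mod 673)
577^32 ≡ 529^2 = 279841 ≡ 546 (mod 673)
577^64 ≡ 546^2 = 298116 ≡ 650 (mod 673)
577^128 ≡ 650^2 = 422500 ≡ 529 (mod 673)
577^256 ≡ 529^2 = 279841 ≡ 546 (mod 673)
577^512 ≡ 546^2 = 298116 ≡ 650 (mod 673)
577^1024 ≡ 650^2 = 422500 ≡ 529 (mod 673)
577^2048 ≡ 529^2 = 279841 ≡ 546 (mod 673)
577^3074 = 577^2048 · 577^1024 · 577^2 ≡ 546 · 529 · 467 (mod 673).
Accumulate the product:
546 · 529 = 288834 ≡ 117
117 · 467 = 54639 ≡ 126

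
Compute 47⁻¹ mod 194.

By the extended Euclidean algorithm:
194 = 4*47 + 6
47 = 7*6 + 5
6 = 1*5 + 1
5 = 5*1 + 0
gcd(47, 194) = 1, so the inverse exists.
Bézout: 1 = 8*194 − 33*47.
So 47⁻¹ ≡ −33 ≡ 161 (mod 194).

161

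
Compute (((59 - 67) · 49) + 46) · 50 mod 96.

76

59 - 67 = -8 ≡ 88 (mod 96)
88 · 49 = 4312 ≡ 88 (mod 96)
88 + 46 = 134 ≡ 38 (mod 96)
38 · 50 = 1900 ≡ 76 (mod 96)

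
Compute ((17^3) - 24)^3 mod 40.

9

(17)^3 ≡ 33 (mod 40)
33 - 24 = 9
(9)^3 ≡ 9 (mod 40)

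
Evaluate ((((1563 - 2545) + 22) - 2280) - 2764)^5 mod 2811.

2621

1563 - 2545 = -982 ≡ 1829 (mod 2811)
1829 + 22 = 1851
1851 - 2280 = -429 ≡ 2382 (mod 2811)
2382 - 2764 = -382 ≡ 2429 (mod 2811)
(2429)^5 ≡ 2621 (mod 2811)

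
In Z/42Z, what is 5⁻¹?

Run the extended Euclidean algorithm:
42 = 8×5 + 2
5 = 2×2 + 1
2 = 2×1 + 0
gcd(5, 42) = 1, so the inverse exists.
Bézout: 1 = −2×42 + 17×5.
So 5⁻¹ ≡ 17 (mod 42).

17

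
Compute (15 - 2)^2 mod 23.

8

15 - 2 = 13
(13)^2 ≡ 8 (mod 23)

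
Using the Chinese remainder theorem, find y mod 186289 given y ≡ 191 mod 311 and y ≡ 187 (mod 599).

64879

311⁻¹ mod 599: 311·547 ≡ 1 (mod 599), so 311⁻¹ ≡ 547.
y = 191 + 311·((187 − 191)·547 mod 599) = 191 + 311·208 = 64879.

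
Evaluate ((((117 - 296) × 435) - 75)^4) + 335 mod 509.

255

117 - 296 = -179 ≡ 330 (mod 509)
330 × 435 = 143550 ≡ 12 (mod 509)
12 - 75 = -63 ≡ 446 (mod 509)
(446)^4 ≡ 429 (mod 509)
429 + 335 = 764 ≡ 255 (mod 509)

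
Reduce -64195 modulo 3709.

2567

-64195 = -18·3709 + 2567, so -64195 ≡ 2567 (mod 3709).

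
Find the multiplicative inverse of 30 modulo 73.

56

73 = 2*30 + 13
30 = 2*13 + 4
13 = 3*4 + 1
4 = 4*1 + 0
gcd(30, 73) = 1, so the inverse exists.
Back-substitute for 1:
1 = 1*13 − 3*4
  = −3*30 + 7*13
  = 7*73 − 17*30
So 30⁻¹ ≡ −17 ≡ 56 (mod 73).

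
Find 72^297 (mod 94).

84

72^1 ≡ 72 (mod 94)
72^2 ≡ 72^2 = 5184 ≡ 14 (mod 94)
72^4 ≡ 14^2 = 196 ≡ 8 (mod 94)
72^8 ≡ 8^2 = 64 (mod 94)
72^16 ≡ 64^2 = 4096 ≡ 54 (mod 94)
72^32 ≡ 54^2 = 2916 ≡ 2 (mod 94)
72^64 ≡ 2^2 = 4 (mod 94)
72^128 ≡ 4^2 = 16 (mod 94)
72^256 ≡ 16^2 = 256 ≡ 68 (mod 94)
72^297 = 72^256 · 72^32 · 72^8 · 72^1 ≡ 68 · 2 · 64 · 72 (mod 94).
Accumulate the product:
68 · 2 = 136 ≡ 42
42 · 64 = 2688 ≡ 56
56 · 72 = 4032 ≡ 84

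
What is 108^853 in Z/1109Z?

853 in binary is 1101010101, i.e. 853 = 512 + 256 + 64 + 16 + 4 + 1.
108^1 ≡ 108 (mod 1109)
108^2 ≡ 108^2 = 11664 ≡ 574 (mod 1109)
108^4 ≡ 574^2 = 329476 ≡ 103 (mod 1109)
108^8 ≡ 103^2 = 10609 ≡ 628 (mod 1109)
108^16 ≡ 628^2 = 394384 ≡ 689 (mod 1109)
108^32 ≡ 689^2 = 474721 ≡ 69 (mod 1109)
108^64 ≡ 69^2 = 4761 ≡ 325 (mod 1109)
108^128 ≡ 325^2 = 105625 ≡ 270 (mod 1109)
108^256 ≡ 270^2 = 72900 ≡ 815 (mod 1109)
108^512 ≡ 815^2 = 664225 ≡ 1043 (mod 1109)
108^853 = 108^512 × 108^256 × 108^64 × 108^16 × 108^4 × 108^1 ≡ 1043 × 815 × 325 × 689 × 103 × 108 (mod 1109).
Accumulate the product:
1043 × 815 = 850045 ≡ 551
551 × 325 = 179075 ≡ 526
526 × 689 = 362414 ≡ 880
880 × 103 = 90640 ≡ 811
811 × 108 = 87588 ≡ 1086

1086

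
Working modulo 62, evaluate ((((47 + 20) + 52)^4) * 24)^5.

30

47 + 20 = 67 ≡ 5 (mod 62)
5 + 52 = 57
(57)^4 ≡ 5 (mod 62)
5 * 24 = 120 ≡ 58 (mod 62)
(58)^5 ≡ 30 (mod 62)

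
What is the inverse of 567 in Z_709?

704

By the extended Euclidean algorithm:
709 = 1×567 + 142
567 = 3×142 + 141
142 = 1×141 + 1
141 = 141×1 + 0
gcd(567, 709) = 1, so the inverse exists.
Bézout: 1 = 4×709 − 5×567.
So 567⁻¹ ≡ −5 ≡ 704 (mod 709).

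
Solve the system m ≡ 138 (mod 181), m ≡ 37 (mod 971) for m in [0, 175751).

181⁻¹ mod 971: 181*456 ≡ 1 (mod 971), so 181⁻¹ ≡ 456.
m = 138 + 181*((37 − 138)*456 mod 971) = 138 + 181*552 = 100050.

100050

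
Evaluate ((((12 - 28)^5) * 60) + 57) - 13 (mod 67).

25

12 - 28 = -16 ≡ 51 (mod 67)
(51)^5 ≡ 41 (mod 67)
41 * 60 = 2460 ≡ 48 (mod 67)
48 + 57 = 105 ≡ 38 (mod 67)
38 - 13 = 25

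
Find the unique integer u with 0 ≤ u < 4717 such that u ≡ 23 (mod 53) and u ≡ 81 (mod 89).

1772

53⁻¹ mod 89: 53*42 ≡ 1 (mod 89), so 53⁻¹ ≡ 42.
u = 23 + 53*((81 − 23)*42 mod 89) = 23 + 53*33 = 1772.
Check: 1772 mod 53 = 23, 1772 mod 89 = 81. ✓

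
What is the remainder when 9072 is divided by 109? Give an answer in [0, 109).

25

9072 = 83*109 + 25, so 9072 ≡ 25 (mod 109).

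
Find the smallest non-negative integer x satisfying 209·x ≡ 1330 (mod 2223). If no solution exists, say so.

gcd(209, 2223) = 19, and 19 | 1330, so solutions exist.
Divide through by 19: 11·x mod 117 = 70.
11⁻¹ ≡ 32 (mod 117).
x ≡ 32·70 ≡ 17 (mod 117).
The smallest non-negative solution is x = 17.

17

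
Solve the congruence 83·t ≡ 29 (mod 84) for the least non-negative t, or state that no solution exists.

gcd(83, 84) = 1, so a unique solution mod 84 exists.
83⁻¹ ≡ 83 (mod 84).
t ≡ 83·29 ≡ 55 (mod 84).

55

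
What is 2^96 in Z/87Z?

By square-and-multiply:
2^1 ≡ 2 (mod 87)
2^2 ≡ 2^2 = 4 (mod 87)
2^4 ≡ 4^2 = 16 (mod 87)
2^8 ≡ 16^2 = 256 ≡ 82 (mod 87)
2^16 ≡ 82^2 = 6724 ≡ 25 (mod 87)
2^32 ≡ 25^2 = 625 ≡ 16 (mod 87)
2^64 ≡ 16^2 = 256 ≡ 82 (mod 87)
2^96 = 2^64 × 2^32 ≡ 82 × 16 (mod 87).
82 × 16 = 1312 ≡ 7 (mod 87).

7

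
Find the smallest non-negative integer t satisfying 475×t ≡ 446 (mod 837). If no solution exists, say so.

gcd(475, 837) = 1, so a unique solution mod 837 exists.
475⁻¹ ≡ 400 (mod 837).
t ≡ 400×446 ≡ 119 (mod 837).

119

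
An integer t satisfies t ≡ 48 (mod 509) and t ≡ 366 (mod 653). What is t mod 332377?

12773

509⁻¹ mod 653: 509·458 ≡ 1 (mod 653), so 509⁻¹ ≡ 458.
t = 48 + 509·((366 − 48)·458 mod 653) = 48 + 509·25 = 12773.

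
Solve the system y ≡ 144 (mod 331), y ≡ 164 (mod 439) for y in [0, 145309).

331⁻¹ mod 439: 331*126 ≡ 1 (mod 439), so 331⁻¹ ≡ 126.
y = 144 + 331*((164 − 144)*126 mod 439) = 144 + 331*325 = 107719.

107719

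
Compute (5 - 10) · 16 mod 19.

5 - 10 = -5 ≡ 14 (mod 19)
14 · 16 = 224 ≡ 15 (mod 19)

15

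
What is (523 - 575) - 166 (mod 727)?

509

523 - 575 = -52 ≡ 675 (mod 727)
675 - 166 = 509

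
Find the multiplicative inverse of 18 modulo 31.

19

31 = 1·18 + 13
18 = 1·13 + 5
13 = 2·5 + 3
5 = 1·3 + 2
3 = 1·2 + 1
2 = 2·1 + 0
gcd(18, 31) = 1, so the inverse exists.
Back-substitute for 1:
1 = 1·3 − 1·2
  = −1·5 + 2·3
  = 2·13 − 5·5
  = −5·18 + 7·13
  = 7·31 − 12·18
So 18⁻¹ ≡ −12 ≡ 19 (mod 31).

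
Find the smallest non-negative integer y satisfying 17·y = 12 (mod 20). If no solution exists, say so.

16

gcd(17, 20) = 1, so a unique solution mod 20 exists.
17⁻¹ ≡ 13 (mod 20).
y ≡ 13·12 ≡ 16 (mod 20).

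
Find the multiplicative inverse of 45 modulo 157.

157 = 3·45 + 22
45 = 2·22 + 1
22 = 22·1 + 0
gcd(45, 157) = 1, so the inverse exists.
Back-substitute for 1:
1 = 1·45 − 2·22
  = −2·157 + 7·45
So 45⁻¹ ≡ 7 (mod 157).

7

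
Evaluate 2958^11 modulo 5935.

137

Using repeated squaring:
2958^1 ≡ 2958 (mod 5935)
2958^2 ≡ 2958^2 = 8749764 ≡ 1574 (mod 5935)
2958^4 ≡ 1574^2 = 2477476 ≡ 2581 (mod 5935)
2958^8 ≡ 2581^2 = 6661561 ≡ 2491 (mod 5935)
2958^11 = 2958^8 × 2958^2 × 2958^1 ≡ 2491 × 1574 × 2958 (mod 5935).
Accumulate the product:
2491 × 1574 = 3920834 ≡ 3734
3734 × 2958 = 11045172 ≡ 137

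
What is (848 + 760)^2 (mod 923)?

848 + 760 = 1608 ≡ 685 (mod 923)
(685)^2 ≡ 341 (mod 923)

341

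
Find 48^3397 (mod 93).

12

Using repeated squaring:
3397 in binary is 110101000101, i.e. 3397 = 2048 + 1024 + 256 + 64 + 4 + 1.
48^1 ≡ 48 (mod 93)
48^2 ≡ 48^2 = 2304 ≡ 72 (mod 93)
48^4 ≡ 72^2 = 5184 ≡ 69 (mod 93)
48^8 ≡ 69^2 = 4761 ≡ 18 (mod 93)
48^16 ≡ 18^2 = 324 ≡ 45 (mod 93)
48^32 ≡ 45^2 = 2025 ≡ 72 (mod 93)
48^64 ≡ 72^2 = 5184 ≡ 69 (mod 93)
48^128 ≡ 69^2 = 4761 ≡ 18 (mod 93)
48^256 ≡ 18^2 = 324 ≡ 45 (mod 93)
48^512 ≡ 45^2 = 2025 ≡ 72 (mod 93)
48^1024 ≡ 72^2 = 5184 ≡ 69 (mod 93)
48^2048 ≡ 69^2 = 4761 ≡ 18 (mod 93)
48^3397 = 48^2048 × 48^1024 × 48^256 × 48^64 × 48^4 × 48^1 ≡ 18 × 69 × 45 × 69 × 69 × 48 (mod 93).
Accumulate the product:
18 × 69 = 1242 ≡ 33
33 × 45 = 1485 ≡ 90
90 × 69 = 6210 ≡ 72
72 × 69 = 4968 ≡ 39
39 × 48 = 1872 ≡ 12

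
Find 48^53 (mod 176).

64

Compute successive squares:
48^1 ≡ 48 (mod 176)
48^2 ≡ 48^2 = 2304 ≡ 16 (mod 176)
48^4 ≡ 16^2 = 256 ≡ 80 (mod 176)
48^8 ≡ 80^2 = 6400 ≡ 64 (mod 176)
48^16 ≡ 64^2 = 4096 ≡ 48 (mod 176)
48^32 ≡ 48^2 = 2304 ≡ 16 (mod 176)
48^53 = 48^32 · 48^16 · 48^4 · 48^1 ≡ 16 · 48 · 80 · 48 (mod 176).
Accumulate the product:
16 · 48 = 768 ≡ 64
64 · 80 = 5120 ≡ 16
16 · 48 = 768 ≡ 64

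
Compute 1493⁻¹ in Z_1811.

336

By the extended Euclidean algorithm:
1811 = 1*1493 + 318
1493 = 4*318 + 221
318 = 1*221 + 97
221 = 2*97 + 27
97 = 3*27 + 16
27 = 1*16 + 11
16 = 1*11 + 5
11 = 2*5 + 1
5 = 5*1 + 0
gcd(1493, 1811) = 1, so the inverse exists.
Bézout: 1 = −277*1811 + 336*1493.
So 1493⁻¹ ≡ 336 (mod 1811).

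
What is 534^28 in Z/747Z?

By square-and-multiply:
28 in binary is 11100, i.e. 28 = 16 + 8 + 4.
534^1 ≡ 534 (mod 747)
534^2 ≡ 534^2 = 285156 ≡ 549 (mod 747)
534^4 ≡ 549^2 = 301401 ≡ 360 (mod 747)
534^8 ≡ 360^2 = 129600 ≡ 369 (mod 747)
534^16 ≡ 369^2 = 136161 ≡ 207 (mod 747)
534^28 = 534^16 · 534^8 · 534^4 ≡ 207 · 369 · 360 (mod 747).
Accumulate the product:
207 · 369 = 76383 ≡ 189
189 · 360 = 68040 ≡ 63

63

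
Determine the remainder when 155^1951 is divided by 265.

1951 in binary is 11110011111, i.e. 1951 = 1024 + 512 + 256 + 128 + 16 + 8 + 4 + 2 + 1.
155^1 ≡ 155 (mod 265)
155^2 ≡ 155^2 = 24025 ≡ 175 (mod 265)
155^4 ≡ 175^2 = 30625 ≡ 150 (mod 265)
155^8 ≡ 150^2 = 22500 ≡ 240 (mod 265)
155^16 ≡ 240^2 = 57600 ≡ 95 (mod 265)
155^32 ≡ 95^2 = 9025 ≡ 15 (mod 265)
155^64 ≡ 15^2 = 225 (mod 265)
155^128 ≡ 225^2 = 50625 ≡ 10 (mod 265)
155^256 ≡ 10^2 = 100 (mod 265)
155^512 ≡ 100^2 = 10000 ≡ 195 (mod 265)
155^1024 ≡ 195^2 = 38025 ≡ 130 (mod 265)
155^1951 = 155^1024 * 155^512 * 155^256 * 155^128 * 155^16 * 155^8 * 155^4 * 155^2 * 155^1 ≡ 130 * 195 * 100 * 10 * 95 * 240 * 150 * 175 * 155 (mod 265).
Accumulate the product:
130 * 195 = 25350 ≡ 175
175 * 100 = 17500 ≡ 10
10 * 10 = 100
100 * 95 = 9500 ≡ 225
225 * 240 = 54000 ≡ 205
205 * 150 = 30750 ≡ 10
10 * 175 = 1750 ≡ 160
160 * 155 = 24800 ≡ 155

155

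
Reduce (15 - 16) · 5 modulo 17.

15 - 16 = -1 ≡ 16 (mod 17)
16 · 5 = 80 ≡ 12 (mod 17)

12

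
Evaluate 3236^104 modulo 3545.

3376

3236^1 ≡ 3236 (mod 3545)
3236^2 ≡ 3236^2 = 10471696 ≡ 3311 (mod 3545)
3236^4 ≡ 3311^2 = 10962721 ≡ 1581 (mod 3545)
3236^8 ≡ 1581^2 = 2499561 ≡ 336 (mod 3545)
3236^16 ≡ 336^2 = 112896 ≡ 3001 (mod 3545)
3236^32 ≡ 3001^2 = 9006001 ≡ 1701 (mod 3545)
3236^64 ≡ 1701^2 = 2893401 ≡ 681 (mod 3545)
3236^104 = 3236^64 · 3236^32 · 3236^8 ≡ 681 · 1701 · 336 (mod 3545).
Accumulate the product:
681 · 1701 = 1158381 ≡ 2711
2711 · 336 = 910896 ≡ 3376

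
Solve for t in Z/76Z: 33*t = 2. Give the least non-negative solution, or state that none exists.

gcd(33, 76) = 1, so a unique solution mod 76 exists.
33⁻¹ ≡ 53 (mod 76).
t ≡ 53*2 ≡ 30 (mod 76).

30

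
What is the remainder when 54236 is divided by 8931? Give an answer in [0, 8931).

54236 = 6×8931 + 650, so 54236 ≡ 650 (mod 8931).

650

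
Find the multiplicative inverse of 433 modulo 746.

143

Apply the Euclidean algorithm and back-substitute:
746 = 1*433 + 313
433 = 1*313 + 120
313 = 2*120 + 73
120 = 1*73 + 47
73 = 1*47 + 26
47 = 1*26 + 21
26 = 1*21 + 5
21 = 4*5 + 1
5 = 5*1 + 0
gcd(433, 746) = 1, so the inverse exists.
Bézout: 1 = −83*746 + 143*433.
So 433⁻¹ ≡ 143 (mod 746).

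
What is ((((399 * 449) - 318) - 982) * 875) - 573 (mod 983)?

399 * 449 = 179151 ≡ 245 (mod 983)
245 - 318 = -73 ≡ 910 (mod 983)
910 - 982 = -72 ≡ 911 (mod 983)
911 * 875 = 797125 ≡ 895 (mod 983)
895 - 573 = 322

322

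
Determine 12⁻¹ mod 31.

Run the extended Euclidean algorithm:
31 = 2×12 + 7
12 = 1×7 + 5
7 = 1×5 + 2
5 = 2×2 + 1
2 = 2×1 + 0
gcd(12, 31) = 1, so the inverse exists.
Back-substitute for 1:
1 = 1×5 − 2×2
  = −2×7 + 3×5
  = 3×12 − 5×7
  = −5×31 + 13×12
So 12⁻¹ ≡ 13 (mod 31).

13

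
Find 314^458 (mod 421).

144

458 in binary is 111001010, i.e. 458 = 256 + 128 + 64 + 8 + 2.
314^1 ≡ 314 (mod 421)
314^2 ≡ 314^2 = 98596 ≡ 82 (mod 421)
314^4 ≡ 82^2 = 6724 ≡ 409 (mod 421)
314^8 ≡ 409^2 = 167281 ≡ 144 (mod 421)
314^16 ≡ 144^2 = 20736 ≡ 107 (mod 421)
314^32 ≡ 107^2 = 11449 ≡ 82 (mod 421)
314^64 ≡ 82^2 = 6724 ≡ 409 (mod 421)
314^128 ≡ 409^2 = 167281 ≡ 144 (mod 421)
314^256 ≡ 144^2 = 20736 ≡ 107 (mod 421)
314^458 = 314^256 · 314^128 · 314^64 · 314^8 · 314^2 ≡ 107 · 144 · 409 · 144 · 82 (mod 421).
Accumulate the product:
107 · 144 = 15408 ≡ 252
252 · 409 = 103068 ≡ 344
344 · 144 = 49536 ≡ 279
279 · 82 = 22878 ≡ 144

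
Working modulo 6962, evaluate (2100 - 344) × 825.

2100 - 344 = 1756
1756 × 825 = 1448700 ≡ 604 (mod 6962)

604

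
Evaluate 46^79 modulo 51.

10

Using repeated squaring:
46^1 ≡ 46 (mod 51)
46^2 ≡ 46^2 = 2116 ≡ 25 (mod 51)
46^4 ≡ 25^2 = 625 ≡ 13 (mod 51)
46^8 ≡ 13^2 = 169 ≡ 16 (mod 51)
46^16 ≡ 16^2 = 256 ≡ 1 (mod 51)
46^32 ≡ 1^2 = 1 (mod 51)
46^64 ≡ 1^2 = 1 (mod 51)
46^79 = 46^64 · 46^8 · 46^4 · 46^2 · 46^1 ≡ 1 · 16 · 13 · 25 · 46 (mod 51).
Accumulate the product:
1 · 16 = 16
16 · 13 = 208 ≡ 4
4 · 25 = 100 ≡ 49
49 · 46 = 2254 ≡ 10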